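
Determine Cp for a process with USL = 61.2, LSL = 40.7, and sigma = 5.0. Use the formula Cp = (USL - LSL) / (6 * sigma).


Cp = (61.2 - 40.7) / (6 * 5.0)

0.68


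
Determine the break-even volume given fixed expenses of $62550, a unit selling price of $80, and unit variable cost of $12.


Formula: BEQ = Fixed Costs / (Price - Variable Cost)
Contribution margin = $80 - $12 = $68/unit
BEQ = ceil($62550 / $68/unit) = ceil(919.85) = 920 units

920 units


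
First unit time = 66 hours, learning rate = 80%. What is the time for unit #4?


Formula: T_n = T_1 * (learning_rate)^(log2(n)) where learning_rate = rate/100
Doublings = log2(4) = 2
T_n = 66 * 0.8^2
T_n = 66 * 0.64 = 42.2 hours

42.2 hours


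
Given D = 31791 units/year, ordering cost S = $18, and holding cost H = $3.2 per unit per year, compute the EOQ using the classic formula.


Formula: EOQ = sqrt(2 * D * S / H)
Numerator: 2 * 31791 * 18 = 1144476
2DS/H = 1144476 / 3.2 = 357648.8
EOQ = sqrt(357648.8) = 598.0 units

598.0 units


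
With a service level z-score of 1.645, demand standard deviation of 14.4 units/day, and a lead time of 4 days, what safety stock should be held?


Formula: SS = z * sigma_d * sqrt(LT)
sqrt(LT) = sqrt(4) = 2.0
SS = 1.645 * 14.4 * 2.0
SS = 47.4 units

47.4 units


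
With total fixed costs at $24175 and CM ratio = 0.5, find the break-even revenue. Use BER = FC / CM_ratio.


Formula: BER = Fixed Costs / Contribution Margin Ratio
BER = $24175 / 0.5
BER = $48350.00 (to the nearest cent)

$48350.00


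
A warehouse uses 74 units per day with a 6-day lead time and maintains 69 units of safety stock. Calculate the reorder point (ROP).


Formula: ROP = (Daily Demand * Lead Time) + Safety Stock
Demand during lead time = 74 * 6 = 444 units
ROP = 444 + 69 = 513 units

513 units


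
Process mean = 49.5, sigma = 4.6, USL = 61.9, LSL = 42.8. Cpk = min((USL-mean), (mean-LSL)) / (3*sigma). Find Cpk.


Cpu = (61.9 - 49.5) / (3 * 4.6) = 0.9
Cpl = (49.5 - 42.8) / (3 * 4.6) = 0.49
Cpk = min(0.9, 0.49) = 0.49

0.49


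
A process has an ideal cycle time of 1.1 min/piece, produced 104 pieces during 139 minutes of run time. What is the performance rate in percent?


Formula: Performance = (Ideal CT * Total Count) / Run Time * 100
Ideal output time = 1.1 * 104 = 114.4 min
Performance = 114.4 / 139 * 100 = 82.3%

82.3%


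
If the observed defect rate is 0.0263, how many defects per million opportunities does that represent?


DPMO = defect_rate * 1000000 = 0.0263 * 1000000

26300


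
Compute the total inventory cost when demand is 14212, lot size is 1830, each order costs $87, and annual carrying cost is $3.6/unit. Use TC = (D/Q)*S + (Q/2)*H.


TC = 14212/1830 * 87 + 1830/2 * 3.6

$3969.65


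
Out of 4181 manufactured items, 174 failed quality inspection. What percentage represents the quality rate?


Formula: Quality Rate = Good Pieces / Total Pieces * 100
Good pieces = 4181 - 174 = 4007
QR = 4007 / 4181 * 100 = 95.8%

95.8%


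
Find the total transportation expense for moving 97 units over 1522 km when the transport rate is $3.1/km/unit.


TC = dist * cost * units = 1522 * 3.1 * 97 = $457665.40

$457665.40


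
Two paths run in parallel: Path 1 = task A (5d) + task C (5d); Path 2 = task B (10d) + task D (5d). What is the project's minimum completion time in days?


Path 1 = 5 + 5 = 10 days
Path 2 = 10 + 5 = 15 days
Duration = max(10, 15) = 15 days

15 days


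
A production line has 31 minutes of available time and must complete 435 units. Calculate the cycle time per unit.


Formula: CT = Available Time / Number of Units
CT = 31 min / 435 units
CT = 0.07 min/unit

0.07 min/unit


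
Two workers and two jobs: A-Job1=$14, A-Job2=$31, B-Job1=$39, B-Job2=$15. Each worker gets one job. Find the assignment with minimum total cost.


Option 1: A->1 + B->2 = $14 + $15 = $29
Option 2: A->2 + B->1 = $31 + $39 = $70
Min cost = min($29, $70) = $29

$29


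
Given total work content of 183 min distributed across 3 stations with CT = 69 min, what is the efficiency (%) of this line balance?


Formula: Efficiency = Sum of Task Times / (N_stations * CT) * 100
Total station capacity = 3 stations * 69 min = 207 min
Efficiency = 183 / 207 * 100 = 88.4%

88.4%


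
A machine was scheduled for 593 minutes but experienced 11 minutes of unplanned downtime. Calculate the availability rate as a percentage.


Formula: Availability = (Planned Time - Downtime) / Planned Time * 100
Uptime = 593 - 11 = 582 min
Availability = 582 / 593 * 100 = 98.1%

98.1%


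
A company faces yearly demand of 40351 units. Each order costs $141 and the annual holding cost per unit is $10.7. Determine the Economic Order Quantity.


Formula: EOQ = sqrt(2 * D * S / H)
Numerator: 2 * 40351 * 141 = 11378982
2DS/H = 11378982 / 10.7 = 1063456.3
EOQ = sqrt(1063456.3) = 1031.2 units

1031.2 units


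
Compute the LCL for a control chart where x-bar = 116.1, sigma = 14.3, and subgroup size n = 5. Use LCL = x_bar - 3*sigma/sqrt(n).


LCL = 116.1 - 3 * 14.3 / sqrt(5)

96.91


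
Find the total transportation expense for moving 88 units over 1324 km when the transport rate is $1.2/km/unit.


TC = dist * cost * units = 1324 * 1.2 * 88 = $139814.40

$139814.40


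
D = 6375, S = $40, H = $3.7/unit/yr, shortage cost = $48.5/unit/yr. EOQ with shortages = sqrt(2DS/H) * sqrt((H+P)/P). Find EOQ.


Formula: EOQ* = sqrt(2DS/H) * sqrt((H+P)/P)
Base EOQ = sqrt(2*6375*40/3.7) = 371.27 units
Correction = sqrt((3.7+48.5)/48.5) = 1.03744
EOQ* = 371.27 * 1.03744 = 385.2 units

385.2 units


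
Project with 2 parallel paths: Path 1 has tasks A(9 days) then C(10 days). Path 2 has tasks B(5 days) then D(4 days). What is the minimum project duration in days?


Path 1 = 9 + 10 = 19 days
Path 2 = 5 + 4 = 9 days
Duration = max(19, 9) = 19 days

19 days


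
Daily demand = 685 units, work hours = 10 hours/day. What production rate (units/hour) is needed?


Formula: Production Rate = Daily Demand / Available Hours
Rate = 685 units/day / 10 hours/day
Rate = 68.5 units/hour

68.5 units/hour


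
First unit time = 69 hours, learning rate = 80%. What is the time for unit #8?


Formula: T_n = T_1 * (learning_rate)^(log2(n)) where learning_rate = rate/100
Doublings = log2(8) = 3
T_n = 69 * 0.8^3
T_n = 69 * 0.512 = 35.3 hours

35.3 hours


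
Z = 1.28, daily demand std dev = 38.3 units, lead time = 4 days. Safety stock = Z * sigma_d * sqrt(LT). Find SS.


Formula: SS = z * sigma_d * sqrt(LT)
sqrt(LT) = sqrt(4) = 2.0
SS = 1.28 * 38.3 * 2.0
SS = 98.0 units

98.0 units


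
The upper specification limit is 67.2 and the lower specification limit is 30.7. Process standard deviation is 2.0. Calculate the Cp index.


Cp = (67.2 - 30.7) / (6 * 2.0)

3.04


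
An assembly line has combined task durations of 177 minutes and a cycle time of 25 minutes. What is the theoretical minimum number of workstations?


Formula: N_min = ceil(Sum of Task Times / Cycle Time)
N_min = ceil(177 min / 25 min) = ceil(7.08)
N_min = 8 stations

8


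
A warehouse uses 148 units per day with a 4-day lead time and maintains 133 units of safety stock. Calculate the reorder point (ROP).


Formula: ROP = (Daily Demand * Lead Time) + Safety Stock
Demand during lead time = 148 * 4 = 592 units
ROP = 592 + 133 = 725 units

725 units


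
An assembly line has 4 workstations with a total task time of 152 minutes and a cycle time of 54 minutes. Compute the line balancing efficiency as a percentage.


Formula: Efficiency = Sum of Task Times / (N_stations * CT) * 100
Total station capacity = 4 stations * 54 min = 216 min
Efficiency = 152 / 216 * 100 = 70.4%

70.4%


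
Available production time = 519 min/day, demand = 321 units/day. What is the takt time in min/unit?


Formula: Takt Time = Available Production Time / Customer Demand
Takt = 519 min/day / 321 units/day
Takt = 1.62 min/unit

1.62 min/unit


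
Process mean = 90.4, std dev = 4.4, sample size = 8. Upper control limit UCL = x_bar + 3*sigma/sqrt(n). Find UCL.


UCL = 90.4 + 3 * 4.4 / sqrt(8)

95.07


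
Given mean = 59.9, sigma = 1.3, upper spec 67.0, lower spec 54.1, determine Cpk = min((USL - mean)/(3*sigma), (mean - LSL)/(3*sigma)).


Cpu = (67.0 - 59.9) / (3 * 1.3) = 1.82
Cpl = (59.9 - 54.1) / (3 * 1.3) = 1.49
Cpk = min(1.82, 1.49) = 1.49

1.49


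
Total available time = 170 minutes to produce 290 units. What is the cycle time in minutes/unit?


Formula: CT = Available Time / Number of Units
CT = 170 min / 290 units
CT = 0.59 min/unit

0.59 min/unit


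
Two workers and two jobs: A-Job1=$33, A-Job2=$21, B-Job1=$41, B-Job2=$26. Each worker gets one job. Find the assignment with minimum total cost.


Option 1: A->1 + B->2 = $33 + $26 = $59
Option 2: A->2 + B->1 = $21 + $41 = $62
Min cost = min($59, $62) = $59

$59


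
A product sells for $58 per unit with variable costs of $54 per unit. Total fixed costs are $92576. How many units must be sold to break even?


Formula: BEQ = Fixed Costs / (Price - Variable Cost)
Contribution margin = $58 - $54 = $4/unit
BEQ = ceil($92576 / $4/unit) = ceil(23144.0) = 23144 units

23144 units


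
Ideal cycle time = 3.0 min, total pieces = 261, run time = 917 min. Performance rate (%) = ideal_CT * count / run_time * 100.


Formula: Performance = (Ideal CT * Total Count) / Run Time * 100
Ideal output time = 3.0 * 261 = 783.0 min
Performance = 783.0 / 917 * 100 = 85.4%

85.4%


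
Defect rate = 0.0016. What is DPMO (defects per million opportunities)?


DPMO = defect_rate * 1000000 = 0.0016 * 1000000

1600


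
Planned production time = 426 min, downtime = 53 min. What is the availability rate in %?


Formula: Availability = (Planned Time - Downtime) / Planned Time * 100
Uptime = 426 - 53 = 373 min
Availability = 373 / 426 * 100 = 87.6%

87.6%


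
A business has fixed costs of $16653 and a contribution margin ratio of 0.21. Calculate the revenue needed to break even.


Formula: BER = Fixed Costs / Contribution Margin Ratio
BER = $16653 / 0.21
BER = $79300.00 (to the nearest cent)

$79300.00


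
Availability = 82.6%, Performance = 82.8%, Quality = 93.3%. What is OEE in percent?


Formula: OEE = Availability * Performance * Quality / 10000
A * P = 82.6% * 82.8% / 100 = 68.39%
OEE = 68.39% * 93.3% / 100 = 63.8%

63.8%


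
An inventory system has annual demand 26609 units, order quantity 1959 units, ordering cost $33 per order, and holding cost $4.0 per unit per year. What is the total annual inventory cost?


TC = 26609/1959 * 33 + 1959/2 * 4.0

$4366.24


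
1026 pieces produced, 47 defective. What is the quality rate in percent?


Formula: Quality Rate = Good Pieces / Total Pieces * 100
Good pieces = 1026 - 47 = 979
QR = 979 / 1026 * 100 = 95.4%

95.4%


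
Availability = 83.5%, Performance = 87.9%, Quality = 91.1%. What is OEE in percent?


Formula: OEE = Availability * Performance * Quality / 10000
A * P = 83.5% * 87.9% / 100 = 73.4%
OEE = 73.4% * 91.1% / 100 = 66.9%

66.9%


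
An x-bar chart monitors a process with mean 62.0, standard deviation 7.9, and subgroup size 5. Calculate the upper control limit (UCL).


UCL = 62.0 + 3 * 7.9 / sqrt(5)

72.6


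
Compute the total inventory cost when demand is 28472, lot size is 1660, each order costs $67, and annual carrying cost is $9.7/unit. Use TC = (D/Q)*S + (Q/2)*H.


TC = 28472/1660 * 67 + 1660/2 * 9.7

$9200.17


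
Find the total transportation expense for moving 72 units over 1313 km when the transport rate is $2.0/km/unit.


TC = dist * cost * units = 1313 * 2.0 * 72 = $189072.00

$189072.00


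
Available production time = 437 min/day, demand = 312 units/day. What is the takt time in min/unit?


Formula: Takt Time = Available Production Time / Customer Demand
Takt = 437 min/day / 312 units/day
Takt = 1.4 min/unit

1.4 min/unit


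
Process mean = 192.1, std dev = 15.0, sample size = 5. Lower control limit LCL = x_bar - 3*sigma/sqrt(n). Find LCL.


LCL = 192.1 - 3 * 15.0 / sqrt(5)

171.98


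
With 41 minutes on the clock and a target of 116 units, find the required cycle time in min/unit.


Formula: CT = Available Time / Number of Units
CT = 41 min / 116 units
CT = 0.35 min/unit

0.35 min/unit


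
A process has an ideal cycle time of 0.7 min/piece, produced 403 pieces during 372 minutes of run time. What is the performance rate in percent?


Formula: Performance = (Ideal CT * Total Count) / Run Time * 100
Ideal output time = 0.7 * 403 = 282.1 min
Performance = 282.1 / 372 * 100 = 75.8%

75.8%


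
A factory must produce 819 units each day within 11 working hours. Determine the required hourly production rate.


Formula: Production Rate = Daily Demand / Available Hours
Rate = 819 units/day / 11 hours/day
Rate = 74.5 units/hour

74.5 units/hour


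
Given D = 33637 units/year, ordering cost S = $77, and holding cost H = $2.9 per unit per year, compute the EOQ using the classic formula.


Formula: EOQ = sqrt(2 * D * S / H)
Numerator: 2 * 33637 * 77 = 5180098
2DS/H = 5180098 / 2.9 = 1786240.7
EOQ = sqrt(1786240.7) = 1336.5 units

1336.5 units


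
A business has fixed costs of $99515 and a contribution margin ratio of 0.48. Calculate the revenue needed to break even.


Formula: BER = Fixed Costs / Contribution Margin Ratio
BER = $99515 / 0.48
BER = $207322.92 (to the nearest cent)

$207322.92


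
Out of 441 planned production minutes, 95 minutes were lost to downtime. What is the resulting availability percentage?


Formula: Availability = (Planned Time - Downtime) / Planned Time * 100
Uptime = 441 - 95 = 346 min
Availability = 346 / 441 * 100 = 78.5%

78.5%


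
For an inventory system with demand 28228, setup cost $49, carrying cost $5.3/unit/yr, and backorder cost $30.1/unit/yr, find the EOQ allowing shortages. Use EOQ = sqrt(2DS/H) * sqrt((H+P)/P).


Formula: EOQ* = sqrt(2DS/H) * sqrt((H+P)/P)
Base EOQ = sqrt(2*28228*49/5.3) = 722.46 units
Correction = sqrt((5.3+30.1)/30.1) = 1.08447
EOQ* = 722.46 * 1.08447 = 783.5 units

783.5 units


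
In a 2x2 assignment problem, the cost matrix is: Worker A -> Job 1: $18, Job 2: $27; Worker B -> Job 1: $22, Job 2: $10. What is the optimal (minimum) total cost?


Option 1: A->1 + B->2 = $18 + $10 = $28
Option 2: A->2 + B->1 = $27 + $22 = $49
Min cost = min($28, $49) = $28

$28


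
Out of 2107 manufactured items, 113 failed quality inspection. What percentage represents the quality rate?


Formula: Quality Rate = Good Pieces / Total Pieces * 100
Good pieces = 2107 - 113 = 1994
QR = 1994 / 2107 * 100 = 94.6%

94.6%


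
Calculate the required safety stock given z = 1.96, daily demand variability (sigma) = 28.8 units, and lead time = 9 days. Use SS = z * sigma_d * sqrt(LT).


Formula: SS = z * sigma_d * sqrt(LT)
sqrt(LT) = sqrt(9) = 3.0
SS = 1.96 * 28.8 * 3.0
SS = 169.3 units

169.3 units


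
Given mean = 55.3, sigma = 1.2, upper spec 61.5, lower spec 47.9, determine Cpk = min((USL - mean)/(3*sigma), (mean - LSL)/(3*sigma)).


Cpu = (61.5 - 55.3) / (3 * 1.2) = 1.72
Cpl = (55.3 - 47.9) / (3 * 1.2) = 2.06
Cpk = min(1.72, 2.06) = 1.72

1.72


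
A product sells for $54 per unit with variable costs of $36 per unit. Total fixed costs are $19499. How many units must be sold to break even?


Formula: BEQ = Fixed Costs / (Price - Variable Cost)
Contribution margin = $54 - $36 = $18/unit
BEQ = ceil($19499 / $18/unit) = ceil(1083.28) = 1084 units

1084 units


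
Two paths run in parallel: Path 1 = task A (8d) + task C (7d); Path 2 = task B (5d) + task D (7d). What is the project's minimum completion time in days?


Path 1 = 8 + 7 = 15 days
Path 2 = 5 + 7 = 12 days
Duration = max(15, 12) = 15 days

15 days


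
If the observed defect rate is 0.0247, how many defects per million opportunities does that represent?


DPMO = defect_rate * 1000000 = 0.0247 * 1000000

24700


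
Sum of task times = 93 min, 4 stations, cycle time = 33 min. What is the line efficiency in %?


Formula: Efficiency = Sum of Task Times / (N_stations * CT) * 100
Total station capacity = 4 stations * 33 min = 132 min
Efficiency = 93 / 132 * 100 = 70.5%

70.5%


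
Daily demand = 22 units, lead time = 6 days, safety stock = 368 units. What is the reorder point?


Formula: ROP = (Daily Demand * Lead Time) + Safety Stock
Demand during lead time = 22 * 6 = 132 units
ROP = 132 + 368 = 500 units

500 units


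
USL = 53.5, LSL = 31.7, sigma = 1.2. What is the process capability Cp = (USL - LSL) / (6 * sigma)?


Cp = (53.5 - 31.7) / (6 * 1.2)

3.03


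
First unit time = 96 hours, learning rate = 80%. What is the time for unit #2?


Formula: T_n = T_1 * (learning_rate)^(log2(n)) where learning_rate = rate/100
Doublings = log2(2) = 1
T_n = 96 * 0.8^1
T_n = 96 * 0.8 = 76.8 hours

76.8 hours


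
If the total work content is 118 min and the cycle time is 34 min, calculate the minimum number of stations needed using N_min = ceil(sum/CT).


Formula: N_min = ceil(Sum of Task Times / Cycle Time)
N_min = ceil(118 min / 34 min) = ceil(3.4706)
N_min = 4 stations

4


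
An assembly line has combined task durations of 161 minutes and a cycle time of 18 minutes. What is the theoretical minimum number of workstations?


Formula: N_min = ceil(Sum of Task Times / Cycle Time)
N_min = ceil(161 min / 18 min) = ceil(8.9444)
N_min = 9 stations

9


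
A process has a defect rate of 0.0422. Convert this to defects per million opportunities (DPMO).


DPMO = defect_rate * 1000000 = 0.0422 * 1000000

42200


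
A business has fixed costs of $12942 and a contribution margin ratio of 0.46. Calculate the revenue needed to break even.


Formula: BER = Fixed Costs / Contribution Margin Ratio
BER = $12942 / 0.46
BER = $28134.78 (to the nearest cent)

$28134.78


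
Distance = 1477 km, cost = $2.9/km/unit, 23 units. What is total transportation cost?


TC = dist * cost * units = 1477 * 2.9 * 23 = $98515.90

$98515.90


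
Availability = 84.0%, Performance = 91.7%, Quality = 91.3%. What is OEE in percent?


Formula: OEE = Availability * Performance * Quality / 10000
A * P = 84.0% * 91.7% / 100 = 77.03%
OEE = 77.03% * 91.3% / 100 = 70.3%

70.3%


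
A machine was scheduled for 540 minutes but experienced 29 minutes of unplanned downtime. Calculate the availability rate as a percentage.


Formula: Availability = (Planned Time - Downtime) / Planned Time * 100
Uptime = 540 - 29 = 511 min
Availability = 511 / 540 * 100 = 94.6%

94.6%


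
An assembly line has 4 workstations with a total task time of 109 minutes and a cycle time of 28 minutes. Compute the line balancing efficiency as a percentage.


Formula: Efficiency = Sum of Task Times / (N_stations * CT) * 100
Total station capacity = 4 stations * 28 min = 112 min
Efficiency = 109 / 112 * 100 = 97.3%

97.3%


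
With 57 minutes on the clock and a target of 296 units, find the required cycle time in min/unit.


Formula: CT = Available Time / Number of Units
CT = 57 min / 296 units
CT = 0.19 min/unit

0.19 min/unit


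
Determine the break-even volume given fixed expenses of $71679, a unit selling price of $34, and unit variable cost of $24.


Formula: BEQ = Fixed Costs / (Price - Variable Cost)
Contribution margin = $34 - $24 = $10/unit
BEQ = ceil($71679 / $10/unit) = ceil(7167.9) = 7168 units

7168 units


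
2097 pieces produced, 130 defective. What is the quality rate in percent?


Formula: Quality Rate = Good Pieces / Total Pieces * 100
Good pieces = 2097 - 130 = 1967
QR = 1967 / 2097 * 100 = 93.8%

93.8%


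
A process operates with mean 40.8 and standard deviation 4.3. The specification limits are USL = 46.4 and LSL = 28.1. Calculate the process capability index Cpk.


Cpu = (46.4 - 40.8) / (3 * 4.3) = 0.43
Cpl = (40.8 - 28.1) / (3 * 4.3) = 0.98
Cpk = min(0.43, 0.98) = 0.43

0.43


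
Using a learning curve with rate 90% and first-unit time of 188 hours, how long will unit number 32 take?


Formula: T_n = T_1 * (learning_rate)^(log2(n)) where learning_rate = rate/100
Doublings = log2(32) = 5
T_n = 188 * 0.9^5
T_n = 188 * 0.5905 = 111.0 hours

111.0 hours


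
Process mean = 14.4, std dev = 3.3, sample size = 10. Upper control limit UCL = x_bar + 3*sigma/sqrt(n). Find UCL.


UCL = 14.4 + 3 * 3.3 / sqrt(10)

17.53


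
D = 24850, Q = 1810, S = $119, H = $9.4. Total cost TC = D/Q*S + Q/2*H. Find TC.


TC = 24850/1810 * 119 + 1810/2 * 9.4

$10140.78


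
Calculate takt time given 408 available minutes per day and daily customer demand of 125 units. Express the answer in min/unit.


Formula: Takt Time = Available Production Time / Customer Demand
Takt = 408 min/day / 125 units/day
Takt = 3.26 min/unit

3.26 min/unit


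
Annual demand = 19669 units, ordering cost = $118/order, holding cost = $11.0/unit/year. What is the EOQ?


Formula: EOQ = sqrt(2 * D * S / H)
Numerator: 2 * 19669 * 118 = 4641884
2DS/H = 4641884 / 11.0 = 421989.5
EOQ = sqrt(421989.5) = 649.6 units

649.6 units


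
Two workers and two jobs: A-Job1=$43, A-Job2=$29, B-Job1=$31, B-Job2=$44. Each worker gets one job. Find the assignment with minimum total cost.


Option 1: A->1 + B->2 = $43 + $44 = $87
Option 2: A->2 + B->1 = $29 + $31 = $60
Min cost = min($87, $60) = $60

$60


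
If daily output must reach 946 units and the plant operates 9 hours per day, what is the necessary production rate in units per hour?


Formula: Production Rate = Daily Demand / Available Hours
Rate = 946 units/day / 9 hours/day
Rate = 105.1 units/hour

105.1 units/hour


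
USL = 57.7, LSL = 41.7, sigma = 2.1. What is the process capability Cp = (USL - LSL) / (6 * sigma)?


Cp = (57.7 - 41.7) / (6 * 2.1)

1.27


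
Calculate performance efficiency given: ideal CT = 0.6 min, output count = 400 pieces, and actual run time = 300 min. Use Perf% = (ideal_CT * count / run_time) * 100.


Formula: Performance = (Ideal CT * Total Count) / Run Time * 100
Ideal output time = 0.6 * 400 = 240.0 min
Performance = 240.0 / 300 * 100 = 80.0%

80.0%


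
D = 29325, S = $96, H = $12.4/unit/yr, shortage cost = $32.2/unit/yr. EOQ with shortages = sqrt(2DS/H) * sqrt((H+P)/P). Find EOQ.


Formula: EOQ* = sqrt(2DS/H) * sqrt((H+P)/P)
Base EOQ = sqrt(2*29325*96/12.4) = 673.84 units
Correction = sqrt((12.4+32.2)/32.2) = 1.1769
EOQ* = 673.84 * 1.1769 = 793.0 units

793.0 units


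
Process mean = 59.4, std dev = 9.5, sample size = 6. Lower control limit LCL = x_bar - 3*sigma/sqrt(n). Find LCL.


LCL = 59.4 - 3 * 9.5 / sqrt(6)

47.76


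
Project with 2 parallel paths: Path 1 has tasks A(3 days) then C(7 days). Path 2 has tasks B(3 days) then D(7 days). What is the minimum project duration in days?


Path 1 = 3 + 7 = 10 days
Path 2 = 3 + 7 = 10 days
Duration = max(10, 10) = 10 days

10 days


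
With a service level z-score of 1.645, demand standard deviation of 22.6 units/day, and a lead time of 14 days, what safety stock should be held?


Formula: SS = z * sigma_d * sqrt(LT)
sqrt(LT) = sqrt(14) = 3.7417
SS = 1.645 * 22.6 * 3.7417
SS = 139.1 units

139.1 units


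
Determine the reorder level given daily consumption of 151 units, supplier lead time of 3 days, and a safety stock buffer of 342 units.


Formula: ROP = (Daily Demand * Lead Time) + Safety Stock
Demand during lead time = 151 * 3 = 453 units
ROP = 453 + 342 = 795 units

795 units


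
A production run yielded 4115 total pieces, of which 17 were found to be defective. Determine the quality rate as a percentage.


Formula: Quality Rate = Good Pieces / Total Pieces * 100
Good pieces = 4115 - 17 = 4098
QR = 4098 / 4115 * 100 = 99.6%

99.6%


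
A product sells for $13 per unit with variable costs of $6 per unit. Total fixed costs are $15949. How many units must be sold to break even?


Formula: BEQ = Fixed Costs / (Price - Variable Cost)
Contribution margin = $13 - $6 = $7/unit
BEQ = ceil($15949 / $7/unit) = ceil(2278.43) = 2279 units

2279 units


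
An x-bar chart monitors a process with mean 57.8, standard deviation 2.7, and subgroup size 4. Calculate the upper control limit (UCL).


UCL = 57.8 + 3 * 2.7 / sqrt(4)

61.85


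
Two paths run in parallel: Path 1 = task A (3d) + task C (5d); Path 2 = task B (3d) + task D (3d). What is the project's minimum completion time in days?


Path 1 = 3 + 5 = 8 days
Path 2 = 3 + 3 = 6 days
Duration = max(8, 6) = 8 days

8 days


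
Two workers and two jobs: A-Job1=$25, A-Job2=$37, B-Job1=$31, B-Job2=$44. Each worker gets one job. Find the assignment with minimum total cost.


Option 1: A->1 + B->2 = $25 + $44 = $69
Option 2: A->2 + B->1 = $37 + $31 = $68
Min cost = min($69, $68) = $68

$68


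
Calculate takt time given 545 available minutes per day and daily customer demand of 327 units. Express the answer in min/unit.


Formula: Takt Time = Available Production Time / Customer Demand
Takt = 545 min/day / 327 units/day
Takt = 1.67 min/unit

1.67 min/unit


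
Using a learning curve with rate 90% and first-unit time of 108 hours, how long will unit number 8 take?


Formula: T_n = T_1 * (learning_rate)^(log2(n)) where learning_rate = rate/100
Doublings = log2(8) = 3
T_n = 108 * 0.9^3
T_n = 108 * 0.729 = 78.7 hours

78.7 hours


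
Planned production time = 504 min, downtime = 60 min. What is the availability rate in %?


Formula: Availability = (Planned Time - Downtime) / Planned Time * 100
Uptime = 504 - 60 = 444 min
Availability = 444 / 504 * 100 = 88.1%

88.1%


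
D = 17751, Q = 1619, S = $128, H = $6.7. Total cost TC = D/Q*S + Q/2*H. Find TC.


TC = 17751/1619 * 128 + 1619/2 * 6.7

$6827.06


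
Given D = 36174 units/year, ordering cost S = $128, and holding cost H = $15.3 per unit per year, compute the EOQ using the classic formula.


Formula: EOQ = sqrt(2 * D * S / H)
Numerator: 2 * 36174 * 128 = 9260544
2DS/H = 9260544 / 15.3 = 605264.3
EOQ = sqrt(605264.3) = 778.0 units

778.0 units


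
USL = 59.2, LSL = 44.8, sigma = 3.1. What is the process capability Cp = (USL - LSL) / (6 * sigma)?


Cp = (59.2 - 44.8) / (6 * 3.1)

0.77


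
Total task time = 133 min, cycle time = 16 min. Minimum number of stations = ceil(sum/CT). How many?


Formula: N_min = ceil(Sum of Task Times / Cycle Time)
N_min = ceil(133 min / 16 min) = ceil(8.3125)
N_min = 9 stations

9


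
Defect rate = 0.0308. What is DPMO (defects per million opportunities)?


DPMO = defect_rate * 1000000 = 0.0308 * 1000000

30800


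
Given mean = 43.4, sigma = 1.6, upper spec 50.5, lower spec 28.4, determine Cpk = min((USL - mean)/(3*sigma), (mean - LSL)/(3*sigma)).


Cpu = (50.5 - 43.4) / (3 * 1.6) = 1.48
Cpl = (43.4 - 28.4) / (3 * 1.6) = 3.13
Cpk = min(1.48, 3.13) = 1.48

1.48


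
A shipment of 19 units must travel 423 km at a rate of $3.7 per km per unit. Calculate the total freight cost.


TC = dist * cost * units = 423 * 3.7 * 19 = $29736.90

$29736.90


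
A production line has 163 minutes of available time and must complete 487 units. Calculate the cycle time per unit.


Formula: CT = Available Time / Number of Units
CT = 163 min / 487 units
CT = 0.33 min/unit

0.33 min/unit


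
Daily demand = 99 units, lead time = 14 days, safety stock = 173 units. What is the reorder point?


Formula: ROP = (Daily Demand * Lead Time) + Safety Stock
Demand during lead time = 99 * 14 = 1386 units
ROP = 1386 + 173 = 1559 units

1559 units


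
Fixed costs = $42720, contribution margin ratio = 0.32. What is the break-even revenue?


Formula: BER = Fixed Costs / Contribution Margin Ratio
BER = $42720 / 0.32
BER = $133500.00 (to the nearest cent)

$133500.00


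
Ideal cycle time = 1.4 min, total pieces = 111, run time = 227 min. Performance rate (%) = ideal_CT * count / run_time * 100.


Formula: Performance = (Ideal CT * Total Count) / Run Time * 100
Ideal output time = 1.4 * 111 = 155.4 min
Performance = 155.4 / 227 * 100 = 68.5%

68.5%


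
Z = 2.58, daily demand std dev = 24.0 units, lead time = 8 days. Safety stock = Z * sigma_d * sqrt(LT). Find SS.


Formula: SS = z * sigma_d * sqrt(LT)
sqrt(LT) = sqrt(8) = 2.8284
SS = 2.58 * 24.0 * 2.8284
SS = 175.1 units

175.1 units


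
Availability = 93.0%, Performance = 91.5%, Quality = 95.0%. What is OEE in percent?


Formula: OEE = Availability * Performance * Quality / 10000
A * P = 93.0% * 91.5% / 100 = 85.1%
OEE = 85.1% * 95.0% / 100 = 80.8%

80.8%


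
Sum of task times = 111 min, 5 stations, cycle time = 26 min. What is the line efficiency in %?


Formula: Efficiency = Sum of Task Times / (N_stations * CT) * 100
Total station capacity = 5 stations * 26 min = 130 min
Efficiency = 111 / 130 * 100 = 85.4%

85.4%


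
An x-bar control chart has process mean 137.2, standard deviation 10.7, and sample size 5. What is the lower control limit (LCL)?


LCL = 137.2 - 3 * 10.7 / sqrt(5)

122.84


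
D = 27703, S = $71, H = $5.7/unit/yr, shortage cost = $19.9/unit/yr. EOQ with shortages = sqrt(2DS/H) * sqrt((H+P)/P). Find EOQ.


Formula: EOQ* = sqrt(2DS/H) * sqrt((H+P)/P)
Base EOQ = sqrt(2*27703*71/5.7) = 830.75 units
Correction = sqrt((5.7+19.9)/19.9) = 1.13421
EOQ* = 830.75 * 1.13421 = 942.2 units

942.2 units


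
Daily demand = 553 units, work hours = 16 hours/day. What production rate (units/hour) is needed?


Formula: Production Rate = Daily Demand / Available Hours
Rate = 553 units/day / 16 hours/day
Rate = 34.6 units/hour

34.6 units/hour


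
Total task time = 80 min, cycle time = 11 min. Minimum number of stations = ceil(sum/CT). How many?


Formula: N_min = ceil(Sum of Task Times / Cycle Time)
N_min = ceil(80 min / 11 min) = ceil(7.2727)
N_min = 8 stations

8


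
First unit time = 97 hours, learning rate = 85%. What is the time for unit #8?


Formula: T_n = T_1 * (learning_rate)^(log2(n)) where learning_rate = rate/100
Doublings = log2(8) = 3
T_n = 97 * 0.85^3
T_n = 97 * 0.6141 = 59.6 hours

59.6 hours


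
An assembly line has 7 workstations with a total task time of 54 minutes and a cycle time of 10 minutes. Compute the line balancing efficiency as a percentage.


Formula: Efficiency = Sum of Task Times / (N_stations * CT) * 100
Total station capacity = 7 stations * 10 min = 70 min
Efficiency = 54 / 70 * 100 = 77.1%

77.1%


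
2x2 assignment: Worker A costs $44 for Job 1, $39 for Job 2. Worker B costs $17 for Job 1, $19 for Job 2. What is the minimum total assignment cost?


Option 1: A->1 + B->2 = $44 + $19 = $63
Option 2: A->2 + B->1 = $39 + $17 = $56
Min cost = min($63, $56) = $56

$56


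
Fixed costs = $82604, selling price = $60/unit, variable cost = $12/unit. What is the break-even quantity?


Formula: BEQ = Fixed Costs / (Price - Variable Cost)
Contribution margin = $60 - $12 = $48/unit
BEQ = ceil($82604 / $48/unit) = ceil(1720.92) = 1721 units

1721 units


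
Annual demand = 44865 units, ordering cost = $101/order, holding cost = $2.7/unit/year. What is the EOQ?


Formula: EOQ = sqrt(2 * D * S / H)
Numerator: 2 * 44865 * 101 = 9062730
2DS/H = 9062730 / 2.7 = 3356566.7
EOQ = sqrt(3356566.7) = 1832.1 units

1832.1 units


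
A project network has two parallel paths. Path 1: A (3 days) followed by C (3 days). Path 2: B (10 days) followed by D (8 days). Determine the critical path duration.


Path 1 = 3 + 3 = 6 days
Path 2 = 10 + 8 = 18 days
Duration = max(6, 18) = 18 days

18 days


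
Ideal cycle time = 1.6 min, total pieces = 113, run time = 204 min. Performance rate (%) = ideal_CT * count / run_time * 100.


Formula: Performance = (Ideal CT * Total Count) / Run Time * 100
Ideal output time = 1.6 * 113 = 180.8 min
Performance = 180.8 / 204 * 100 = 88.6%

88.6%


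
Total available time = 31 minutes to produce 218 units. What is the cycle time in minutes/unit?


Formula: CT = Available Time / Number of Units
CT = 31 min / 218 units
CT = 0.14 min/unit

0.14 min/unit


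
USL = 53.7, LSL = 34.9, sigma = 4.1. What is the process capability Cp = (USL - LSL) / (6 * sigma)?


Cp = (53.7 - 34.9) / (6 * 4.1)

0.76


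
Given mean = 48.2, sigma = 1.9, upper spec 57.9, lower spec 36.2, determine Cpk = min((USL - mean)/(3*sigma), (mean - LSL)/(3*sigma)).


Cpu = (57.9 - 48.2) / (3 * 1.9) = 1.7
Cpl = (48.2 - 36.2) / (3 * 1.9) = 2.11
Cpk = min(1.7, 2.11) = 1.7

1.7


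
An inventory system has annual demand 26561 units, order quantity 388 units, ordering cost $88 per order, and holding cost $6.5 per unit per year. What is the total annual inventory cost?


TC = 26561/388 * 88 + 388/2 * 6.5

$7285.14


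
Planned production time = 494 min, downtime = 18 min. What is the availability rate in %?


Formula: Availability = (Planned Time - Downtime) / Planned Time * 100
Uptime = 494 - 18 = 476 min
Availability = 476 / 494 * 100 = 96.4%

96.4%


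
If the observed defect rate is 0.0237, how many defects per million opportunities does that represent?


DPMO = defect_rate * 1000000 = 0.0237 * 1000000

23700


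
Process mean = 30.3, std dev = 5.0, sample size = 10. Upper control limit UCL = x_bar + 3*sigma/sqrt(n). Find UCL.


UCL = 30.3 + 3 * 5.0 / sqrt(10)

35.04


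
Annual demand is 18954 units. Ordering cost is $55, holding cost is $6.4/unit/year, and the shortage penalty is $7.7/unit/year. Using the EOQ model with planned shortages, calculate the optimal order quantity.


Formula: EOQ* = sqrt(2DS/H) * sqrt((H+P)/P)
Base EOQ = sqrt(2*18954*55/6.4) = 570.76 units
Correction = sqrt((6.4+7.7)/7.7) = 1.35321
EOQ* = 570.76 * 1.35321 = 772.4 units

772.4 units


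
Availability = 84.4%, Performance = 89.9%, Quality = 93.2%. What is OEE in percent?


Formula: OEE = Availability * Performance * Quality / 10000
A * P = 84.4% * 89.9% / 100 = 75.88%
OEE = 75.88% * 93.2% / 100 = 70.7%

70.7%


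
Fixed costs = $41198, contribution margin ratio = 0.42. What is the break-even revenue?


Formula: BER = Fixed Costs / Contribution Margin Ratio
BER = $41198 / 0.42
BER = $98090.48 (to the nearest cent)

$98090.48


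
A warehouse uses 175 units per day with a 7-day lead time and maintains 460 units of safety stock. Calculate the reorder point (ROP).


Formula: ROP = (Daily Demand * Lead Time) + Safety Stock
Demand during lead time = 175 * 7 = 1225 units
ROP = 1225 + 460 = 1685 units

1685 units


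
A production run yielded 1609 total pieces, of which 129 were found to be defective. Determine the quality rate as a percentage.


Formula: Quality Rate = Good Pieces / Total Pieces * 100
Good pieces = 1609 - 129 = 1480
QR = 1480 / 1609 * 100 = 92.0%

92.0%


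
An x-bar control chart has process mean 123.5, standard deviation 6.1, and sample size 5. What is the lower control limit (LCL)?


LCL = 123.5 - 3 * 6.1 / sqrt(5)

115.32


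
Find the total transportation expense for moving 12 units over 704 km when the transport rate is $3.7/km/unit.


TC = dist * cost * units = 704 * 3.7 * 12 = $31257.60

$31257.60


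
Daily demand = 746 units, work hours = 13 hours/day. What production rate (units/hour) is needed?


Formula: Production Rate = Daily Demand / Available Hours
Rate = 746 units/day / 13 hours/day
Rate = 57.4 units/hour

57.4 units/hour


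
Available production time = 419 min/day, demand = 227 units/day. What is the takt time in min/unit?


Formula: Takt Time = Available Production Time / Customer Demand
Takt = 419 min/day / 227 units/day
Takt = 1.85 min/unit

1.85 min/unit


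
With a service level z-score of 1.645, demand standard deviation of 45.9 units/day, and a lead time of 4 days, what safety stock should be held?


Formula: SS = z * sigma_d * sqrt(LT)
sqrt(LT) = sqrt(4) = 2.0
SS = 1.645 * 45.9 * 2.0
SS = 151.0 units

151.0 units


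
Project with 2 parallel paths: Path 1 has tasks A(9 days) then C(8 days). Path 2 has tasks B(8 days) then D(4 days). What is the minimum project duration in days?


Path 1 = 9 + 8 = 17 days
Path 2 = 8 + 4 = 12 days
Duration = max(17, 12) = 17 days

17 days


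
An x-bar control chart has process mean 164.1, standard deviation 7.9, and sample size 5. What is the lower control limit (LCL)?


LCL = 164.1 - 3 * 7.9 / sqrt(5)

153.5


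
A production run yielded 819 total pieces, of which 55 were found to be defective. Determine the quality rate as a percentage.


Formula: Quality Rate = Good Pieces / Total Pieces * 100
Good pieces = 819 - 55 = 764
QR = 764 / 819 * 100 = 93.3%

93.3%


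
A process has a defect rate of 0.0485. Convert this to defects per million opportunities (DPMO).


DPMO = defect_rate * 1000000 = 0.0485 * 1000000

48500


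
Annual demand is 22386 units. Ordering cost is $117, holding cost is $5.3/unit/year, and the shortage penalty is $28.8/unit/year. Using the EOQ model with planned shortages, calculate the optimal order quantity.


Formula: EOQ* = sqrt(2DS/H) * sqrt((H+P)/P)
Base EOQ = sqrt(2*22386*117/5.3) = 994.16 units
Correction = sqrt((5.3+28.8)/28.8) = 1.08813
EOQ* = 994.16 * 1.08813 = 1081.8 units

1081.8 units


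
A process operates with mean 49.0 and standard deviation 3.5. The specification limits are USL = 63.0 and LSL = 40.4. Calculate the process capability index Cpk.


Cpu = (63.0 - 49.0) / (3 * 3.5) = 1.33
Cpl = (49.0 - 40.4) / (3 * 3.5) = 0.82
Cpk = min(1.33, 0.82) = 0.82

0.82


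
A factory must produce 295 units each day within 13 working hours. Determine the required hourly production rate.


Formula: Production Rate = Daily Demand / Available Hours
Rate = 295 units/day / 13 hours/day
Rate = 22.7 units/hour

22.7 units/hour


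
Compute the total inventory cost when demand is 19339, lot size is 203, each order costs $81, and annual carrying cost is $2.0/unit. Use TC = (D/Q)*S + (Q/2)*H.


TC = 19339/203 * 81 + 203/2 * 2.0

$7919.55


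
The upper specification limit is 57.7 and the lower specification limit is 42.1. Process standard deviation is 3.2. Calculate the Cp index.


Cp = (57.7 - 42.1) / (6 * 3.2)

0.81


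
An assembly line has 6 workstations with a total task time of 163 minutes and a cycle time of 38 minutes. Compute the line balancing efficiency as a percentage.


Formula: Efficiency = Sum of Task Times / (N_stations * CT) * 100
Total station capacity = 6 stations * 38 min = 228 min
Efficiency = 163 / 228 * 100 = 71.5%

71.5%


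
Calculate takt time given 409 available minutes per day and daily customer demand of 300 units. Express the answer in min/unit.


Formula: Takt Time = Available Production Time / Customer Demand
Takt = 409 min/day / 300 units/day
Takt = 1.36 min/unit

1.36 min/unit


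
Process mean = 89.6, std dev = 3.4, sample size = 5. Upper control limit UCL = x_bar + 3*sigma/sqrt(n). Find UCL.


UCL = 89.6 + 3 * 3.4 / sqrt(5)

94.16


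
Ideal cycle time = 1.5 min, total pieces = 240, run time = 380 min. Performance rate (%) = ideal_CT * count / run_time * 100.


Formula: Performance = (Ideal CT * Total Count) / Run Time * 100
Ideal output time = 1.5 * 240 = 360.0 min
Performance = 360.0 / 380 * 100 = 94.7%

94.7%


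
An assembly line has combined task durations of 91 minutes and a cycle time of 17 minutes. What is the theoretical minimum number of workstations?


Formula: N_min = ceil(Sum of Task Times / Cycle Time)
N_min = ceil(91 min / 17 min) = ceil(5.3529)
N_min = 6 stations

6


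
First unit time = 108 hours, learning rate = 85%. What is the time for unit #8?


Formula: T_n = T_1 * (learning_rate)^(log2(n)) where learning_rate = rate/100
Doublings = log2(8) = 3
T_n = 108 * 0.85^3
T_n = 108 * 0.6141 = 66.3 hours

66.3 hours


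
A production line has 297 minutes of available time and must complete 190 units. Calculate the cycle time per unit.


Formula: CT = Available Time / Number of Units
CT = 297 min / 190 units
CT = 1.56 min/unit

1.56 min/unit
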